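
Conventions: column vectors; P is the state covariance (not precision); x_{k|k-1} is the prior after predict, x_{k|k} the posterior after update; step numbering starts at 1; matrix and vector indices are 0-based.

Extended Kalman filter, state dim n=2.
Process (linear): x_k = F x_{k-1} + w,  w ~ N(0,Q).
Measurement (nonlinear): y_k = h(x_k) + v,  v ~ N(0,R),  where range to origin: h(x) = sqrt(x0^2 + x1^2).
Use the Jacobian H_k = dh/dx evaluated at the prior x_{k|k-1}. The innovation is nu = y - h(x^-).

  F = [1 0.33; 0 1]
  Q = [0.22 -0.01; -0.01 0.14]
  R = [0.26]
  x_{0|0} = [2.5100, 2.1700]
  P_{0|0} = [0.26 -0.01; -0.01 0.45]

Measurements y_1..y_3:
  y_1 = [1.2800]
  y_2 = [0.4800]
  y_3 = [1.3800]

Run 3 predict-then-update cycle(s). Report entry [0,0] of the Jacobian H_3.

H_jac[0,0] = 0.9545

step 1: x^-=[3.2261, 2.1700]  P^-=[0.5224 0.1285; 0.1285 0.5900]  H_jac=[0.8298 0.5581]  S=[0.9225]  K=[0.5476; 0.4726]  nu=[-2.6080]  x^+=[1.7978, 0.9376]  P^+=[0.2457 -0.1102; -0.1102 0.3840]
step 2: x^-=[2.1072, 0.9376]  P^-=[0.4348 0.0065; 0.0065 0.5240]  H_jac=[0.9136 0.4065]  S=[0.7144]  K=[0.5598; 0.3065]  nu=[-1.8264]  x^+=[1.0848, 0.3778]  P^+=[0.2109 -0.1161; -0.1161 0.4569]
step 3: x^-=[1.2095, 0.3778]  P^-=[0.4041 0.0247; 0.0247 0.5969]  H_jac=[0.9545 0.2982]  S=[0.6953]  K=[0.5653; 0.2899]  nu=[0.1129]  x^+=[1.2733, 0.4105]  P^+=[0.1819 -0.0892; -0.0892 0.5385]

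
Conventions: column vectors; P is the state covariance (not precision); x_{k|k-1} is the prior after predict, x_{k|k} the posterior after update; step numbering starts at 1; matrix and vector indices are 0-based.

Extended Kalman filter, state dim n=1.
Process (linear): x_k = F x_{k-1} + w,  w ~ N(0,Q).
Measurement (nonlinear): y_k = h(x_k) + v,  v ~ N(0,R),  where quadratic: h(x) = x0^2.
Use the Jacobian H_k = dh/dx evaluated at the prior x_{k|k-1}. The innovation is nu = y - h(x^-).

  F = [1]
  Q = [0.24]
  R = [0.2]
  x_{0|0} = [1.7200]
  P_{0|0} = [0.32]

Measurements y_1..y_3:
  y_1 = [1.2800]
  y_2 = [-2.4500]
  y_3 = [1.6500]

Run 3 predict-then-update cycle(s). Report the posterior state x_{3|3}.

step 1: x^-=[1.7200]  P^-=[0.5600]  H_jac=[3.4400]  S=[6.8268]  K=[0.2822]  nu=[-1.6784]  x^+=[1.2464]  P^+=[0.0164]
step 2: x^-=[1.2464]  P^-=[0.2564]  H_jac=[2.4928]  S=[1.7933]  K=[0.3564]  nu=[-4.0035]  x^+=[-0.1805]  P^+=[0.0286]
step 3: x^-=[-0.1805]  P^-=[0.2686]  H_jac=[-0.3611]  S=[0.2350]  K=[-0.4127]  nu=[1.6174]  x^+=[-0.8480]  P^+=[0.2286]

x_post = [-0.8480]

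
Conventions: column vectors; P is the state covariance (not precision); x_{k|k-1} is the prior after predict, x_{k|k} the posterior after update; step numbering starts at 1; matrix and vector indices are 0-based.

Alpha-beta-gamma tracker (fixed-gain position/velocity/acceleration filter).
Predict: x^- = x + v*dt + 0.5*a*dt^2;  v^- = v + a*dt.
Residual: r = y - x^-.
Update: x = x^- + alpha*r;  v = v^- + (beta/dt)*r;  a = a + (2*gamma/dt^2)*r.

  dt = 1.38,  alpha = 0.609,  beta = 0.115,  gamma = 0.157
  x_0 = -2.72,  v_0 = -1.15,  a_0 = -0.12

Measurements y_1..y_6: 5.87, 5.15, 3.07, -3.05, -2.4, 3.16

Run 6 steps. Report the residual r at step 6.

step 1: x_pred=-4.4213  r=10.2913  x^+=1.8461  v^+=-0.4580  a^+=1.5768
step 2: x_pred=2.7155  r=2.4345  x^+=4.1981  v^+=1.9209  a^+=1.9782
step 3: x_pred=8.7327  r=-5.6627  x^+=5.2841  v^+=4.1790  a^+=1.0446
step 4: x_pred=12.0457  r=-15.0957  x^+=2.8524  v^+=4.3625  a^+=-1.4444
step 5: x_pred=7.4973  r=-9.8973  x^+=1.4698  v^+=1.5444  a^+=-3.0763
step 6: x_pred=0.6719  r=2.4881  x^+=2.1871  v^+=-2.4936  a^+=-2.6661

resid = 2.4881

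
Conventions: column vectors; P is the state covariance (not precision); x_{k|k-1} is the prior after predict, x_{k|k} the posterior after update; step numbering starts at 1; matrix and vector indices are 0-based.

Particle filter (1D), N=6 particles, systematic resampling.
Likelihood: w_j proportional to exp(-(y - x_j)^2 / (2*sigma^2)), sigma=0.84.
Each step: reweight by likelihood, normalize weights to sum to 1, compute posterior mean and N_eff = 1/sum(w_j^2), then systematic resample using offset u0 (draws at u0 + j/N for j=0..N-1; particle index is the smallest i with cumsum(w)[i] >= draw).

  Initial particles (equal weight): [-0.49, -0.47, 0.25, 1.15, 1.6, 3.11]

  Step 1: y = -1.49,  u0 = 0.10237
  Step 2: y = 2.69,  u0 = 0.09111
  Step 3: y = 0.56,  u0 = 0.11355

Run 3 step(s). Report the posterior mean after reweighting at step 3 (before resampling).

post_mean = 0.1839

step 1: w=[0.4492, 0.4365, 0.1068, 0.0065, 0.0011, 0.0000]  mean=-0.3894  Neff=2.4770  idx=[0, 0, 0, 1, 1, 2]
step 2: w=[0.0413, 0.0413, 0.0413, 0.0451, 0.0451, 0.7859]  mean=0.0934  Neff=1.5952  idx=[2, 5, 5, 5, 5, 5]
step 3: w=[0.0893, 0.1821, 0.1821, 0.1821, 0.1821, 0.1821]  mean=0.1839  Neff=5.7519  idx=[1, 2, 2, 3, 4, 5]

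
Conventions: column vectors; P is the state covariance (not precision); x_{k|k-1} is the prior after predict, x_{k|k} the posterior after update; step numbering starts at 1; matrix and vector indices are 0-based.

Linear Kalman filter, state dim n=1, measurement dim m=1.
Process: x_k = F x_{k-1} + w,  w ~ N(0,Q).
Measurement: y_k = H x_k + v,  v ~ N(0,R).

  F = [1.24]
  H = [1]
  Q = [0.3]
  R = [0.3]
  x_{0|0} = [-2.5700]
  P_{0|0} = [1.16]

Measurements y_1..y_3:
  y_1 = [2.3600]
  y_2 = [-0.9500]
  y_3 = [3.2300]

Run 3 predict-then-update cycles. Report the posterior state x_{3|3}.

step 1: x^-=[-3.1868]  P^-=[2.0836]  S=[2.3836]  K=[0.8741]  nu=[5.5468]  x^+=[1.6619]  P^+=[0.2622]
step 2: x^-=[2.0607]  P^-=[0.7032]  S=[1.0032]  K=[0.7010]  nu=[-3.0107]  x^+=[-0.0497]  P^+=[0.2103]
step 3: x^-=[-0.0616]  P^-=[0.6233]  S=[0.9233]  K=[0.6751]  nu=[3.2916]  x^+=[2.1605]  P^+=[0.2025]

x_post = [2.1605]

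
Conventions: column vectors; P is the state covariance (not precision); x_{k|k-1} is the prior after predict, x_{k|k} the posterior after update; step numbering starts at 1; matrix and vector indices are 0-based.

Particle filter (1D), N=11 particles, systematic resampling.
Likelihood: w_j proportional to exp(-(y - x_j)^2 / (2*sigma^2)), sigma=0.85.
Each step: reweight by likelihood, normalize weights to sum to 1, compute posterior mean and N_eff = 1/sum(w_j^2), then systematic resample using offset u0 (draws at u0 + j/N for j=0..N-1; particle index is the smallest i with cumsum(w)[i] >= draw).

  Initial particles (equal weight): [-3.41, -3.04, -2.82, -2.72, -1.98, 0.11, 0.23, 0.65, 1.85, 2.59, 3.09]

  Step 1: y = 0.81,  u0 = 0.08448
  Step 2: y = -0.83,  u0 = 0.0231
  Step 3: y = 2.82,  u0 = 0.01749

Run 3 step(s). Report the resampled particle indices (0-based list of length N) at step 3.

resampled_idx = [0, 2, 4, 5, 7, 8, 9, 9, 10, 10, 10]

step 1: w=[0.0000, 0.0000, 0.0000, 0.0001, 0.0015, 0.2295, 0.2552, 0.3165, 0.1524, 0.0360, 0.0088]  mean=0.6888  Neff=4.1222  idx=[5, 5, 6, 6, 6, 7, 7, 7, 8, 8, 10]
step 2: w=[0.1730, 0.1730, 0.1465, 0.1465, 0.1465, 0.0700, 0.0700, 0.0700, 0.0022, 0.0022, 0.0000]  mean=0.2839  Neff=7.1962  idx=[0, 0, 1, 1, 2, 2, 3, 4, 4, 5, 7]
step 3: w=[0.0414, 0.0414, 0.0414, 0.0414, 0.0643, 0.0643, 0.0643, 0.0643, 0.0643, 0.2565, 0.2565]  mean=0.4256  Neff=6.2865  idx=[0, 2, 4, 5, 7, 8, 9, 9, 10, 10, 10]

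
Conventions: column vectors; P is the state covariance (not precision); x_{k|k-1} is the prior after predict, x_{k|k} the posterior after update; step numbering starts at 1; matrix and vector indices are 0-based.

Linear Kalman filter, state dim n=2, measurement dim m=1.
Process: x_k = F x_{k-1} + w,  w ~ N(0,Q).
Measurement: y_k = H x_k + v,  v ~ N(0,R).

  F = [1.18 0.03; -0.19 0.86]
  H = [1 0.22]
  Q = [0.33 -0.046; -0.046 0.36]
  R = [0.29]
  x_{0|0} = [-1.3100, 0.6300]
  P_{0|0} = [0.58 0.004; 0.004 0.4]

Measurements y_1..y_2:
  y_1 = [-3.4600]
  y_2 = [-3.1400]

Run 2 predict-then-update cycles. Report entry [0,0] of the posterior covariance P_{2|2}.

step 1: x^-=[-1.5269, 0.7907]  P^-=[1.1382 -0.1617; -0.1617 0.6755]  S=[1.3898]  K=[0.7934; -0.0094]  nu=[-2.1071]  x^+=[-3.1986, 0.8105]  P^+=[0.2634 -0.1513; -0.1513 0.6753]
step 2: x^-=[-3.7501, 1.3048]  P^-=[0.6866 -0.2403; -0.2403 0.9184]  S=[0.9153]  K=[0.6924; -0.0418]  nu=[0.3230]  x^+=[-3.5264, 1.2913]  P^+=[0.2478 -0.2138; -0.2138 0.9168]

P_post[0,0] = 0.2478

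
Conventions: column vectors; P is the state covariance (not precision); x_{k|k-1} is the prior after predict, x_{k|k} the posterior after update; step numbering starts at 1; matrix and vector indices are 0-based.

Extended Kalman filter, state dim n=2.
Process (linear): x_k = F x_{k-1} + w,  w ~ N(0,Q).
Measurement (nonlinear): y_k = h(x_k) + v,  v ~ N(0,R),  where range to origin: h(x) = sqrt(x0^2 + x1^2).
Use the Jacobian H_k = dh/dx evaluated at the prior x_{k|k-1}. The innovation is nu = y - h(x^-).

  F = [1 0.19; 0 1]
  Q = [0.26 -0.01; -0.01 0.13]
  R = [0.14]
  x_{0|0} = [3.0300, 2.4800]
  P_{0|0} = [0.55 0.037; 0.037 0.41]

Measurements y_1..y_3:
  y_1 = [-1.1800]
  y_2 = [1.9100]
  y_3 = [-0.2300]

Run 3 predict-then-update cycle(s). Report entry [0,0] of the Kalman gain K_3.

K[0,0] = -0.6408

step 1: x^-=[3.5012, 2.4800]  P^-=[0.8389 0.1049; 0.1049 0.5400]  H_jac=[0.8160 0.5780]  S=[0.9780]  K=[0.7620; 0.4067]  nu=[-5.4705]  x^+=[-0.6671, 0.2552]  P^+=[0.2711 -0.1982; -0.1982 0.3782]
step 2: x^-=[-0.6186, 0.2552]  P^-=[0.4694 -0.1363; -0.1363 0.5082]  H_jac=[-0.9244 0.3813]  S=[0.7112]  K=[-0.6833; 0.4497]  nu=[1.2408]  x^+=[-1.4665, 0.8132]  P^+=[0.1374 0.0822; 0.0822 0.3644]
step 3: x^-=[-1.3120, 0.8132]  P^-=[0.4418 0.1415; 0.1415 0.4944]  H_jac=[-0.8500 0.5268]  S=[0.4697]  K=[-0.6408; 0.2985]  nu=[-1.7735]  x^+=[-0.1755, 0.2837]  P^+=[0.2489 0.2313; 0.2313 0.4526]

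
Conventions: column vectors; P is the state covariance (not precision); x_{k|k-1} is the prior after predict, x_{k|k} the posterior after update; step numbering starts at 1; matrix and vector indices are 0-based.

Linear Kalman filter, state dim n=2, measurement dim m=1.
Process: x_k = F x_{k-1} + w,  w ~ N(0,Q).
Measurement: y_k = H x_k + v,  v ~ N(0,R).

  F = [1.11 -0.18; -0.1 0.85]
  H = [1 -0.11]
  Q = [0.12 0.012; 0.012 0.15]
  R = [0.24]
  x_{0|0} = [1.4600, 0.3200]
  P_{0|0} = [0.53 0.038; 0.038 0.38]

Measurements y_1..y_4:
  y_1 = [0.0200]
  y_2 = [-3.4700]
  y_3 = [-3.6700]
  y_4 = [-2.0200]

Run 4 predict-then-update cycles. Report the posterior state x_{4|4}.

step 1: x^-=[1.5630, 0.1260]  P^-=[0.7701 -0.0684; -0.0684 0.4234]  S=[1.0303]  K=[0.7548; -0.1116]  nu=[-1.5291]  x^+=[0.4088, 0.2967]  P^+=[0.1832 0.0184; 0.0184 0.4106]
step 2: x^-=[0.4004, 0.2113]  P^-=[0.3516 -0.0535; -0.0535 0.4453]  S=[0.6088]  K=[0.5873; -0.1683]  nu=[-3.8472]  x^+=[-1.8589, 0.8588]  P^+=[0.1417 0.0067; 0.0067 0.4281]
step 3: x^-=[-2.2180, 0.9159]  P^-=[0.3058 -0.0628; -0.0628 0.4596]  S=[0.5651]  K=[0.5533; -0.2006]  nu=[-1.3513]  x^+=[-2.9656, 1.1869]  P^+=[0.1328 -0.0001; -0.0001 0.4368]
step 4: x^-=[-3.5054, 1.3054]  P^-=[0.2978 -0.0697; -0.0697 0.4670]  S=[0.5587]  K=[0.5466; -0.2166]  nu=[1.6290]  x^+=[-2.6149, 0.9526]  P^+=[0.1308 -0.0035; -0.0035 0.4407]

x_post = [-2.6149, 0.9526]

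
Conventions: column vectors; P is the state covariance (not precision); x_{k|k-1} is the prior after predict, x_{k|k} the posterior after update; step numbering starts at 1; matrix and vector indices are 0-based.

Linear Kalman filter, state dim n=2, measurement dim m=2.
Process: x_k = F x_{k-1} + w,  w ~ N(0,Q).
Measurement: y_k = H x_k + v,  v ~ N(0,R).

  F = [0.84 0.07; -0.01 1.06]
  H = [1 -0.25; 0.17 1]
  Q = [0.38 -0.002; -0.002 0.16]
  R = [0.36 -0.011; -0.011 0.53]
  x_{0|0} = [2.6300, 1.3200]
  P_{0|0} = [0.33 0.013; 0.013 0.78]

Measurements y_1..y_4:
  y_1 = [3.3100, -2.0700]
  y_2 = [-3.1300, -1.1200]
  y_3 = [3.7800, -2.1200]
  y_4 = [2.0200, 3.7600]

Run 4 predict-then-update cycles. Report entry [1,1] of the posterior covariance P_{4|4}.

step 1: x^-=[2.3016, 1.3729]  P^-=[0.6182 0.0647; 0.0647 1.0362]  S=[1.0106 -0.1030; -0.1030 1.6060]  K=[0.6105 0.1449; -0.1267 0.6439]  nu=[1.3516, -3.8342]  x^+=[2.5713, -1.2671]  P^+=[0.2261 0.0316; 0.0316 0.3373]
step 2: x^-=[2.0712, -1.3689]  P^-=[0.5449 0.0493; 0.0493 0.5383]  S=[0.9139 -0.0058; -0.0058 1.1008]  K=[0.5836 0.1320; -0.0902 0.4962]  nu=[-5.5434, -0.1032]  x^+=[-1.1775, -0.9200]  P^+=[0.2154 0.0269; 0.0269 0.2594]
step 3: x^-=[-1.0535, -0.9634]  P^-=[0.5364 0.0394; 0.0394 0.4509]  S=[0.9049 0.0052; 0.0052 1.0098]  K=[0.5812 0.1263; -0.0836 0.4536]  nu=[4.5926, -0.9775]  x^+=[1.4922, -1.7909]  P^+=[0.2139 0.0242; 0.0242 0.2372]
step 4: x^-=[1.1280, -1.9133]  P^-=[0.5349 0.0353; 0.0353 0.4260]  S=[0.9039 0.0073; 0.0073 0.9835]  K=[0.5810 0.1241; -0.0823 0.4399]  nu=[0.4136, 5.4815]  x^+=[2.0486, 0.4639]  P^+=[0.2136 0.0231; 0.0231 0.2301]

P_post[1,1] = 0.2301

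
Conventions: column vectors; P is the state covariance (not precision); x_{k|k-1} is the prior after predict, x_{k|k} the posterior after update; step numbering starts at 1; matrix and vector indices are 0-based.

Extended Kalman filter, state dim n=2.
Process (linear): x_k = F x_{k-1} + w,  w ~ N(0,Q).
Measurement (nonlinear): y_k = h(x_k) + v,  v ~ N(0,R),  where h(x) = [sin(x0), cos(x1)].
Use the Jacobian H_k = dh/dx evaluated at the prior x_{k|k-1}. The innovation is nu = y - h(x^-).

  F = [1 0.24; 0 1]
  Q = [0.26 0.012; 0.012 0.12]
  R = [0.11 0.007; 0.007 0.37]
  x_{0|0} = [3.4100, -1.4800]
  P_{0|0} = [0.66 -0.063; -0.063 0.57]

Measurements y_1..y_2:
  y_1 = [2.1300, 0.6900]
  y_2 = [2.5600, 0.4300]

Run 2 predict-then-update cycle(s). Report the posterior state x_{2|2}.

x_post = [2.5464, -1.0061]

step 1: x^-=[3.0548, -1.4800]  P^-=[0.9226 0.0858; 0.0858 0.6900]  H_jac=[-0.9962 0.0000; 0.0000 0.9959]  S=[1.0257 -0.0781; -0.0781 1.0543]  K=[-0.8950 0.0147; -0.0339 0.6492]  nu=[2.0433, 0.5993]  x^+=[1.2348, -1.1601]  P^+=[0.0987 -0.0008; -0.0008 0.2410]
step 2: x^-=[0.9564, -1.1601]  P^-=[0.3722 0.0690; 0.0690 0.3610]  H_jac=[0.5765 0.0000; 0.0000 0.9169]  S=[0.2337 0.0435; 0.0435 0.6734]  K=[0.9116 0.0351; 0.0798 0.4863]  nu=[1.7429, 0.0308]  x^+=[2.5464, -1.0061]  P^+=[0.1744 0.0211; 0.0211 0.1969]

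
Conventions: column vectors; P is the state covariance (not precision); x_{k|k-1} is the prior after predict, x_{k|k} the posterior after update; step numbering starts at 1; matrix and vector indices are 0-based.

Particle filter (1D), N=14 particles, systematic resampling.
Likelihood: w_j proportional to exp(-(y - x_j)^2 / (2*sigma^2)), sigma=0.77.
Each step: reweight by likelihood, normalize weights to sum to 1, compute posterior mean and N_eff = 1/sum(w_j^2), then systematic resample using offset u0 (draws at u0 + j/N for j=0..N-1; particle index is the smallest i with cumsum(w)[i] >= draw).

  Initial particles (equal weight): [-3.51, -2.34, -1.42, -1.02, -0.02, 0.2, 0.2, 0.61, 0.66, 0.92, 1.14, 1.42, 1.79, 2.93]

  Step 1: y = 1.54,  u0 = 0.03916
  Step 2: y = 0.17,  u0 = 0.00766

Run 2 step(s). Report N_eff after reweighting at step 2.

step 1: w=[0.0000, 0.0000, 0.0001, 0.0008, 0.0242, 0.0415, 0.0415, 0.0909, 0.0981, 0.1363, 0.1647, 0.1862, 0.1788, 0.0370]  mean=1.1413  Neff=7.3727  idx=[5, 7, 7, 8, 9, 9, 10, 10, 11, 11, 11, 12, 12, 13]
step 2: w=[0.1494, 0.1270, 0.1270, 0.1221, 0.0931, 0.0931, 0.0676, 0.0676, 0.0400, 0.0400, 0.0400, 0.0164, 0.0164, 0.0002]  mean=0.8207  Neff=9.8702  idx=[0, 0, 1, 1, 2, 2, 3, 3, 4, 5, 6, 7, 8, 10]

N_eff = 9.8702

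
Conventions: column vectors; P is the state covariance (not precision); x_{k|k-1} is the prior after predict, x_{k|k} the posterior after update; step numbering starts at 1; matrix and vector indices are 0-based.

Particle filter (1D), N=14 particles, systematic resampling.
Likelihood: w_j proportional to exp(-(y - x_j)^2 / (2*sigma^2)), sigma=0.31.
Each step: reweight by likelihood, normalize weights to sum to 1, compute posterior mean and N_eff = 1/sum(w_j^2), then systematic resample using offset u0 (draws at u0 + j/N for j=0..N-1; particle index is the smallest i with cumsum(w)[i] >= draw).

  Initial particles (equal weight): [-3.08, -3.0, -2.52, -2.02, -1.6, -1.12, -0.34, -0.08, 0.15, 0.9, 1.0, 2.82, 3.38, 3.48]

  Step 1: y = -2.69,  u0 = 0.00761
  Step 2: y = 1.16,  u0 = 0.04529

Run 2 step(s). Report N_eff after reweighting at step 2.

N_eff = 6.0000

step 1: w=[0.2245, 0.3004, 0.4262, 0.0479, 0.0010, 0.0000, 0.0000, 0.0000, 0.0000, 0.0000, 0.0000, 0.0000, 0.0000, 0.0000]  mean=-2.7650  Neff=3.0812  idx=[0, 0, 0, 0, 1, 1, 1, 1, 2, 2, 2, 2, 2, 2]
step 2: w=[0.0000, 0.0000, 0.0000, 0.0000, 0.0000, 0.0000, 0.0000, 0.0000, 0.1667, 0.1667, 0.1667, 0.1667, 0.1667, 0.1667]  mean=-2.5200  Neff=6.0000  idx=[8, 8, 9, 9, 9, 10, 10, 11, 11, 12, 12, 12, 13, 13]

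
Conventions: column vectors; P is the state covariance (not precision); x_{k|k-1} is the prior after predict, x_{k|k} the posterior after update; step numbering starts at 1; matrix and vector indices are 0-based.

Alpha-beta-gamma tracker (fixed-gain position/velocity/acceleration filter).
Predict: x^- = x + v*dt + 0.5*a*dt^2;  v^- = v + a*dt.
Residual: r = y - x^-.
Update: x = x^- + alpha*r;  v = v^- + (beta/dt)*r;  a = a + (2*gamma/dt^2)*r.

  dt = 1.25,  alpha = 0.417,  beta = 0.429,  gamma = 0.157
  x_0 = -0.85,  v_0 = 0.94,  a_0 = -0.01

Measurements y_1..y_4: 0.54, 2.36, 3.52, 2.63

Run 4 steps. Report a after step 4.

step 1: x_pred=0.3172  r=0.2228  x^+=0.4101  v^+=1.0040  a^+=0.0348
step 2: x_pred=1.6922  r=0.6678  x^+=1.9707  v^+=1.2766  a^+=0.1690
step 3: x_pred=3.6985  r=-0.1785  x^+=3.6240  v^+=1.4266  a^+=0.1331
step 4: x_pred=5.5113  r=-2.8813  x^+=4.3098  v^+=0.6041  a^+=-0.4459

a_post = -0.4459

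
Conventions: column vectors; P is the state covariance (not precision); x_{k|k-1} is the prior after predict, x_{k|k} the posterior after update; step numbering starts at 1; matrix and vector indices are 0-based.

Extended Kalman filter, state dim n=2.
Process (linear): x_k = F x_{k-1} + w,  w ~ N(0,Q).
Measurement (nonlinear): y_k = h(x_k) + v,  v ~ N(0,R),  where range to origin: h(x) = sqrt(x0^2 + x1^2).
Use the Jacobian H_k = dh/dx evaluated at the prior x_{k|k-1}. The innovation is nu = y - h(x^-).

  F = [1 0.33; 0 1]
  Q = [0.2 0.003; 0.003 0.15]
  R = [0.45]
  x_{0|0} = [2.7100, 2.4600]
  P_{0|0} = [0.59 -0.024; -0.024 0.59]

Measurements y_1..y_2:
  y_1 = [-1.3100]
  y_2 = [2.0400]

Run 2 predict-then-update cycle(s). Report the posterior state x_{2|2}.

step 1: x^-=[3.5218, 2.4600]  P^-=[0.8384 0.1737; 0.1737 0.7400]  H_jac=[0.8198 0.5726]  S=[1.4192]  K=[0.5544; 0.3989]  nu=[-5.6059]  x^+=[0.4140, 0.2237]  P^+=[0.4022 -0.1402; -0.1402 0.5142]
step 2: x^-=[0.4878, 0.2237]  P^-=[0.5657 0.0325; 0.0325 0.6642]  H_jac=[0.9090 0.4169]  S=[1.0574]  K=[0.4991; 0.2898]  nu=[1.5034]  x^+=[1.2381, 0.6593]  P^+=[0.3023 -0.1204; -0.1204 0.5754]

x_post = [1.2381, 0.6593]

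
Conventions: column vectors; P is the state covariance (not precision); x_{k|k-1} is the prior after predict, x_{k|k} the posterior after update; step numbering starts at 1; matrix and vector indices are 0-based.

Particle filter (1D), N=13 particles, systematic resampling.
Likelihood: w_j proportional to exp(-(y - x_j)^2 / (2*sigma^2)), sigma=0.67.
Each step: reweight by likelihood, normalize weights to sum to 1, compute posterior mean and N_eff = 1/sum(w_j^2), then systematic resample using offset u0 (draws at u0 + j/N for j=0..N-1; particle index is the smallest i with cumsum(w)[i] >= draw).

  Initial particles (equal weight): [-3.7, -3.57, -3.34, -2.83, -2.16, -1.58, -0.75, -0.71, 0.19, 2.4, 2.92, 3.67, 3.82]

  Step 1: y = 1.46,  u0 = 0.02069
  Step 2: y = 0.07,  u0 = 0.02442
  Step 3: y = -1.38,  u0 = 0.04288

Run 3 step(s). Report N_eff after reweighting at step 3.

step 1: w=[0.0000, 0.0000, 0.0000, 0.0000, 0.0000, 0.0001, 0.0067, 0.0081, 0.2557, 0.5761, 0.1435, 0.0067, 0.0031]  mean=1.8759  Neff=2.3920  idx=[8, 8, 8, 8, 9, 9, 9, 9, 9, 9, 9, 10, 10]
step 2: w=[0.2489, 0.2489, 0.2489, 0.2489, 0.0006, 0.0006, 0.0006, 0.0006, 0.0006, 0.0006, 0.0006, 0.0000, 0.0000]  mean=0.1994  Neff=4.0342  idx=[0, 0, 0, 1, 1, 1, 1, 2, 2, 2, 3, 3, 3]
step 3: w=[0.0769, 0.0769, 0.0769, 0.0769, 0.0769, 0.0769, 0.0769, 0.0769, 0.0769, 0.0769, 0.0769, 0.0769, 0.0769]  mean=0.1900  Neff=13.0000  idx=[0, 1, 2, 3, 4, 5, 6, 7, 8, 9, 10, 11, 12]

N_eff = 13.0000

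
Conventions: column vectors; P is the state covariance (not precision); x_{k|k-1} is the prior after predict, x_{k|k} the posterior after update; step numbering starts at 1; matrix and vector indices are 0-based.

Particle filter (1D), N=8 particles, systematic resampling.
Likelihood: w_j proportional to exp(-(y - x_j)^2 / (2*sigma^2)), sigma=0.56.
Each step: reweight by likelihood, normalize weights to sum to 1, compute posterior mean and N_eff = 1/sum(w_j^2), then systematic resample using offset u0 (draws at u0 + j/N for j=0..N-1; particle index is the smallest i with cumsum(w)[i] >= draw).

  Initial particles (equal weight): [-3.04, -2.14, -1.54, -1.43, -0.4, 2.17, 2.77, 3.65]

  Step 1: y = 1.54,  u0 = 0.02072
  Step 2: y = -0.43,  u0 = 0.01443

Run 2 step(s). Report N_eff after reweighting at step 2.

step 1: w=[0.0000, 0.0000, 0.0000, 0.0000, 0.0040, 0.8511, 0.1436, 0.0013]  mean=2.2479  Neff=1.3423  idx=[5, 5, 5, 5, 5, 5, 5, 6]
step 2: w=[0.1428, 0.1428, 0.1428, 0.1428, 0.1428, 0.1428, 0.1428, 0.0006]  mean=2.1703  Neff=7.0078  idx=[0, 0, 1, 2, 3, 4, 5, 6]

N_eff = 7.0078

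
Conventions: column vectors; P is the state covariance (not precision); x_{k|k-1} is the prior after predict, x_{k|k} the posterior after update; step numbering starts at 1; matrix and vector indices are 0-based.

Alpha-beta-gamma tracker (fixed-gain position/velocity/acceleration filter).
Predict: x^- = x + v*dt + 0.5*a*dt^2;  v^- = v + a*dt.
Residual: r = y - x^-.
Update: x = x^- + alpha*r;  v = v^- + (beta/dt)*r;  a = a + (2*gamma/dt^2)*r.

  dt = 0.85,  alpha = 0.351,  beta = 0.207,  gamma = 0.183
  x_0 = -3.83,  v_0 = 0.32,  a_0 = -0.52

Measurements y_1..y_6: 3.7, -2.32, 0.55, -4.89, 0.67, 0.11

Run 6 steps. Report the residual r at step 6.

resid = 4.5342

step 1: x_pred=-3.7458  r=7.4459  x^+=-1.1324  v^+=1.6913  a^+=3.2519
step 2: x_pred=1.4800  r=-3.8000  x^+=0.1462  v^+=3.5300  a^+=1.3269
step 3: x_pred=3.6260  r=-3.0760  x^+=2.5463  v^+=3.9087  a^+=-0.2313
step 4: x_pred=5.7852  r=-10.6752  x^+=2.0382  v^+=1.1124  a^+=-5.6391
step 5: x_pred=0.9466  r=-0.2766  x^+=0.8495  v^+=-3.7482  a^+=-5.7792
step 6: x_pred=-4.4242  r=4.5342  x^+=-2.8327  v^+=-7.5563  a^+=-3.4823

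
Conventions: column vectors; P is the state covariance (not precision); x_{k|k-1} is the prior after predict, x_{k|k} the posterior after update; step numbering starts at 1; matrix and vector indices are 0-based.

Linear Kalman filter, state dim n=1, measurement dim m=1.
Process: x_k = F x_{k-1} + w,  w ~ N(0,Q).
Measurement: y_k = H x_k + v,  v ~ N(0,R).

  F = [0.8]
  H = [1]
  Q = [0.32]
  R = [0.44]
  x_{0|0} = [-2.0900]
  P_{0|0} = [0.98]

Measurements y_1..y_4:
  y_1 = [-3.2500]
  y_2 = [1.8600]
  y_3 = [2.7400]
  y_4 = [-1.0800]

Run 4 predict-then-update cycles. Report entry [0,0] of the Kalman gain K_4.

step 1: x^-=[-1.6720]  P^-=[0.9472]  S=[1.3872]  K=[0.6828]  nu=[-1.5780]  x^+=[-2.7495]  P^+=[0.3004]
step 2: x^-=[-2.1996]  P^-=[0.5123]  S=[0.9523]  K=[0.5380]  nu=[4.0596]  x^+=[-0.0157]  P^+=[0.2367]
step 3: x^-=[-0.0126]  P^-=[0.4715]  S=[0.9115]  K=[0.5173]  nu=[2.7526]  x^+=[1.4113]  P^+=[0.2276]
step 4: x^-=[1.1290]  P^-=[0.4657]  S=[0.9057]  K=[0.5142]  nu=[-2.2090]  x^+=[-0.0068]  P^+=[0.2262]

K[0,0] = 0.5142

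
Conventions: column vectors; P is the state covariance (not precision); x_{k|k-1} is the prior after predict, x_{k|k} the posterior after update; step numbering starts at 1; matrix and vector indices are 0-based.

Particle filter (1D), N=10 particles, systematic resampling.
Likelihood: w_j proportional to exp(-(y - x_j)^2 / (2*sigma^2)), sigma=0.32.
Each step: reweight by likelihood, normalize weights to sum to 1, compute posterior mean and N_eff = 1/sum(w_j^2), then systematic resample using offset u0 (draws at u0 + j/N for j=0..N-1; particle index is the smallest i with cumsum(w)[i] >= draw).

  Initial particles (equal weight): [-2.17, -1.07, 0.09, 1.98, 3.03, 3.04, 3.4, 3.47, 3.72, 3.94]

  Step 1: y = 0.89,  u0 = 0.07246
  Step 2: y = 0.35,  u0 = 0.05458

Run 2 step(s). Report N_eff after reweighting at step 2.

step 1: w=[0.0000, 0.0000, 0.9356, 0.0644, 0.0000, 0.0000, 0.0000, 0.0000, 0.0000, 0.0000]  mean=0.2117  Neff=1.1370  idx=[2, 2, 2, 2, 2, 2, 2, 2, 2, 3]
step 2: w=[0.1111, 0.1111, 0.1111, 0.1111, 0.1111, 0.1111, 0.1111, 0.1111, 0.1111, 0.0000]  mean=0.0900  Neff=9.0000  idx=[0, 1, 2, 3, 4, 4, 5, 6, 7, 8]

N_eff = 9.0000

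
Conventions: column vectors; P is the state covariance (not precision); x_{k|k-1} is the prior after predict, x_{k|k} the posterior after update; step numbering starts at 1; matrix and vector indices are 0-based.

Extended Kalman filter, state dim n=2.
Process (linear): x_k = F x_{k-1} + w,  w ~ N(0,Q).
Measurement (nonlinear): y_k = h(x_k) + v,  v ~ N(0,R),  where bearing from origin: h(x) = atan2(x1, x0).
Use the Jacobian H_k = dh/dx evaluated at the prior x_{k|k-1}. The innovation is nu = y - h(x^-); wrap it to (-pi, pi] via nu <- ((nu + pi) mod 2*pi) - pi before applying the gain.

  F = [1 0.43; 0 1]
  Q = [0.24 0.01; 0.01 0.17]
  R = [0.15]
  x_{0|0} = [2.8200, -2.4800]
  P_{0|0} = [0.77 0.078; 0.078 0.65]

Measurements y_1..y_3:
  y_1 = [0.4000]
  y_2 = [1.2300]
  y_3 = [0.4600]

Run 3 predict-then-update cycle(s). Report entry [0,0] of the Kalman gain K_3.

K[0,0] = 0.2475

step 1: x^-=[1.7536, -2.4800]  P^-=[1.1973 0.3675; 0.3675 0.8200]  H_jac=[0.2688 0.1901]  S=[0.3037]  K=[1.2898; 0.8385]  nu=[1.3553]  x^+=[3.5016, -1.3435]  P^+=[0.6921 0.0391; 0.0391 0.6065]
step 2: x^-=[2.9239, -1.3435]  P^-=[1.0778 0.3098; 0.3098 0.7765]  H_jac=[0.1298 0.2824]  S=[0.2528]  K=[0.8994; 1.0265]  nu=[1.6607]  x^+=[4.4176, 0.3612]  P^+=[0.8733 0.0765; 0.0765 0.5101]
step 3: x^-=[4.5729, 0.3612]  P^-=[1.2734 0.3058; 0.3058 0.6801]  H_jac=[-0.0172 0.2173]  S=[0.1802]  K=[0.2475; 0.7910]  nu=[0.3812]  x^+=[4.6672, 0.6627]  P^+=[1.2624 0.2705; 0.2705 0.5674]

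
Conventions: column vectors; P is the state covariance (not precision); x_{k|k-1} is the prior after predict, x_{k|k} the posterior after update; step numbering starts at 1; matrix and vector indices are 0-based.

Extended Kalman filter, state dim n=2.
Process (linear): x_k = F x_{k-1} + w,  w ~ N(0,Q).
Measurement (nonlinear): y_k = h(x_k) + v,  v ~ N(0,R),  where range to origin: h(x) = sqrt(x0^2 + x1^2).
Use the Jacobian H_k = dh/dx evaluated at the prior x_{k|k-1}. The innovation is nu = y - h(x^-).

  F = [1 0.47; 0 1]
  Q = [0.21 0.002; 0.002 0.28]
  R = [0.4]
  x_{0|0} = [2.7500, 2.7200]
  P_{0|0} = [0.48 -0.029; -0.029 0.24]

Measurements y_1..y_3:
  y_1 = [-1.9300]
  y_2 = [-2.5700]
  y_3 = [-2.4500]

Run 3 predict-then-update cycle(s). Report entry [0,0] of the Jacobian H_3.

H_jac[0,0] = -0.7401

step 1: x^-=[4.0284, 2.7200]  P^-=[0.7158 0.0858; 0.0858 0.5200]  H_jac=[0.8288 0.5596]  S=[1.1340]  K=[0.5654; 0.3193]  nu=[-6.7907]  x^+=[0.1888, 0.5518]  P^+=[0.3532 -0.1189; -0.1189 0.4044]
step 2: x^-=[0.4481, 0.5518]  P^-=[0.5407 0.0731; 0.0731 0.6844]  H_jac=[0.6304 0.7762]  S=[1.0989]  K=[0.3619; 0.5254]  nu=[-3.2808]  x^+=[-0.7392, -1.1720]  P^+=[0.3968 -0.1358; -0.1358 0.3810]
step 3: x^-=[-1.2900, -1.1720]  P^-=[0.5633 0.0453; 0.0453 0.6610]  H_jac=[-0.7401 -0.6724]  S=[1.0526]  K=[-0.4250; -0.4541]  nu=[-4.1929]  x^+=[0.4922, 0.7322]  P^+=[0.3732 -0.1579; -0.1579 0.4439]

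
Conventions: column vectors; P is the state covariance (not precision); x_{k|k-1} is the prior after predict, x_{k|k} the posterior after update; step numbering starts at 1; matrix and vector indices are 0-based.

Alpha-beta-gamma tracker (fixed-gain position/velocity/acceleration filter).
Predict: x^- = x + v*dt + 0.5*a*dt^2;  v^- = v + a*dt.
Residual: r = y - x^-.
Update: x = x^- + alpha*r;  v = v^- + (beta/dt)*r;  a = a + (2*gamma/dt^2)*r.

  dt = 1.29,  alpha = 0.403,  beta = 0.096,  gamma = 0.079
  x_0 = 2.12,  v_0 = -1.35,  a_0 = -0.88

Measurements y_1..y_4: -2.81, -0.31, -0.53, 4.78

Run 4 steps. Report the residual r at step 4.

step 1: x_pred=-0.3537  r=-2.4563  x^+=-1.3436  v^+=-2.6680  a^+=-1.1132
step 2: x_pred=-5.7116  r=5.4016  x^+=-3.5347  v^+=-3.7021  a^+=-0.6004
step 3: x_pred=-8.8099  r=8.2799  x^+=-5.4731  v^+=-3.8603  a^+=0.1858
step 4: x_pred=-10.2984  r=15.0784  x^+=-4.2218  v^+=-2.4986  a^+=1.6174

resid = 15.0784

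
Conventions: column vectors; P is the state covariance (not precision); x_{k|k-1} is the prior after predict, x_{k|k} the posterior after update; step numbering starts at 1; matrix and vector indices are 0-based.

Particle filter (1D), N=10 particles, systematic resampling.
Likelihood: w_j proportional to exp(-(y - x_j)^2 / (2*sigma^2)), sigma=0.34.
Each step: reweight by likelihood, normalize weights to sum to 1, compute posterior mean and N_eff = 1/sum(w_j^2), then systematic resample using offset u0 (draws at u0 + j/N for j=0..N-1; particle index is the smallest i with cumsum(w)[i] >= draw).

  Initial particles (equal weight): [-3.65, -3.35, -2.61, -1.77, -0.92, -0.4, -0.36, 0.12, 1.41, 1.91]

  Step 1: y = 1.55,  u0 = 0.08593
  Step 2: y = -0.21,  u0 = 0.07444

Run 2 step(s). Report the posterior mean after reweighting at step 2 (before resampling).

step 1: w=[0.0000, 0.0000, 0.0000, 0.0000, 0.0000, 0.0000, 0.0000, 0.0001, 0.6167, 0.3832]  mean=1.6015  Neff=1.8970  idx=[8, 8, 8, 8, 8, 8, 9, 9, 9, 9]
step 2: w=[0.1666, 0.1666, 0.1666, 0.1666, 0.1666, 0.1666, 0.0001, 0.0001, 0.0001, 0.0001]  mean=1.4101  Neff=6.0025  idx=[0, 1, 1, 2, 2, 3, 4, 4, 5, 5]

post_mean = 1.4101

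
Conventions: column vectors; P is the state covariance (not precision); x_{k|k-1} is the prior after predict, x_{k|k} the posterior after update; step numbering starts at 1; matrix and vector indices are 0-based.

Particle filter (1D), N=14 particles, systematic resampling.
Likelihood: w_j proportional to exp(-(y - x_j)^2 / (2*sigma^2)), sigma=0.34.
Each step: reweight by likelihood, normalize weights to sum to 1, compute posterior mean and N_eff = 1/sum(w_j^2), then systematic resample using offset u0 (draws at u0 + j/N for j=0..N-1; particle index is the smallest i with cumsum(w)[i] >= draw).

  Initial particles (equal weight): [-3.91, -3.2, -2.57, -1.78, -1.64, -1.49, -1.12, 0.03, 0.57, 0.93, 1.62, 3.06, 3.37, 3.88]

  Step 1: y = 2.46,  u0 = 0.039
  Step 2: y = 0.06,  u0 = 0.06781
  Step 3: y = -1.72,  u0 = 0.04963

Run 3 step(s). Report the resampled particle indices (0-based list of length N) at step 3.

resampled_idx = [0, 1, 2, 3, 4, 5, 6, 7, 8, 9, 10, 11, 12, 13]

step 1: w=[0.0000, 0.0000, 0.0000, 0.0000, 0.0000, 0.0000, 0.0000, 0.0000, 0.0000, 0.0001, 0.1652, 0.7368, 0.0973, 0.0006]  mean=2.8524  Neff=1.7254  idx=[10, 10, 11, 11, 11, 11, 11, 11, 11, 11, 11, 11, 11, 12]
step 2: w=[0.5000, 0.5000, 0.0000, 0.0000, 0.0000, 0.0000, 0.0000, 0.0000, 0.0000, 0.0000, 0.0000, 0.0000, 0.0000, 0.0000]  mean=1.6200  Neff=2.0000  idx=[0, 0, 0, 0, 0, 0, 0, 1, 1, 1, 1, 1, 1, 1]
step 3: w=[0.0714, 0.0714, 0.0714, 0.0714, 0.0714, 0.0714, 0.0714, 0.0714, 0.0714, 0.0714, 0.0714, 0.0714, 0.0714, 0.0714]  mean=1.6200  Neff=14.0000  idx=[0, 1, 2, 3, 4, 5, 6, 7, 8, 9, 10, 11, 12, 13]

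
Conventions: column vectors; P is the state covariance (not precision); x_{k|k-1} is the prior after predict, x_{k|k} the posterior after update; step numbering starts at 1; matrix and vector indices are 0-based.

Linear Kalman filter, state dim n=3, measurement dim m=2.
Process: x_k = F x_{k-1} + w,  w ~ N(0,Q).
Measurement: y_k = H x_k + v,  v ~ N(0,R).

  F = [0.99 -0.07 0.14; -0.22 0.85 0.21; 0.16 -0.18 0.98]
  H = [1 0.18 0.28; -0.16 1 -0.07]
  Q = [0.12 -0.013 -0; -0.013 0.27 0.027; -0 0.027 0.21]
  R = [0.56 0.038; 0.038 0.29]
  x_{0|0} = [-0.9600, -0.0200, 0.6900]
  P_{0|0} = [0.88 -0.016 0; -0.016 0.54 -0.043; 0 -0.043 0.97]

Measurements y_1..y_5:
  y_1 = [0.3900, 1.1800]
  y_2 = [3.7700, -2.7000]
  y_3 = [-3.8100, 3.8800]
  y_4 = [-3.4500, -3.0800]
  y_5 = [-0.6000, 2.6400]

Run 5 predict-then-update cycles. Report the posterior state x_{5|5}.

x_post = [-1.3988, 0.9683, -0.7149]

step 1: x^-=[-0.8524, 0.3391, 0.5262]  P^-=[1.0072 -0.2265 0.2863; -0.2265 0.7362 0.0760; 0.2863 0.0760 1.1977]  S=[1.7714 -0.2466; -0.2466 1.1260]  K=[0.5574 -0.2400; 0.0555 0.6934; 0.3631 0.0319]  nu=[1.0340, 0.7413]  x^+=[-0.4539, 0.9105, 0.9253]  P^+=[0.3260 -0.0019 -0.0807; -0.0019 0.2083 0.0779; -0.0807 0.0779 0.9687]
step 2: x^-=[-0.3836, 1.0681, 0.6703]  P^-=[0.4359 -0.0757 0.1001; -0.0757 0.5150 0.2593; 0.1001 0.2593 1.1027]  S=[1.1540 0.0237; 0.0237 0.8117]  K=[0.3943 -0.1993; 0.0648 0.6251; 0.3908 0.1933]  nu=[3.7736, -3.7826]  x^+=[1.8582, -1.0518, 1.4140]  P^+=[0.2279 -0.0096 -0.0464; -0.0096 0.1910 0.1260; -0.0464 0.1260 0.8926]
step 3: x^-=[2.1112, -1.0059, 1.8724]  P^-=[0.3478 -0.0511 0.1049; -0.0511 0.5113 0.2804; 0.1049 0.2804 1.0208]  S=[1.0731 0.0677; 0.0677 0.7946]  K=[0.3539 -0.1737; 0.0720 0.6229; 0.3981 0.2079]  nu=[-6.2644, 5.3548]  x^+=[-1.0360, 1.8781, 0.4918]  P^+=[0.1978 -0.0065 -0.0179; -0.0065 0.1913 0.1289; -0.0179 0.1289 0.8053]
step 4: x^-=[-1.0883, 1.9276, -0.0218]  P^-=[0.3240 -0.0391 0.1156; -0.0391 0.5034 0.2611; 0.1156 0.2611 0.9439]  S=[1.0513 0.0769; 0.0769 0.7849]  K=[0.3440 -0.1598; 0.0733 0.6189; 0.3925 0.1865]  nu=[-2.7026, -5.1833]  x^+=[-1.1893, -1.4785, -2.0491]  P^+=[0.1880 -0.0034 -0.0030; -0.0034 0.1902 0.1206; -0.0030 0.1206 0.7435]
step 5: x^-=[-1.3608, -1.4254, -1.9322]  P^-=[0.3170 -0.0343 0.1205; -0.0343 0.4939 0.2401; 0.1205 0.2401 0.8917]  S=[1.0423 0.0758; 0.0758 0.7764]  K=[0.3418 -0.1537; 0.0722 0.6145; 0.3846 0.1665]  nu=[1.5584, 3.7124]  x^+=[-1.3988, 0.9683, -0.7149]  P^+=[0.1849 -0.0018 0.0036; -0.0018 0.1886 0.1129; 0.0036 0.1129 0.7064]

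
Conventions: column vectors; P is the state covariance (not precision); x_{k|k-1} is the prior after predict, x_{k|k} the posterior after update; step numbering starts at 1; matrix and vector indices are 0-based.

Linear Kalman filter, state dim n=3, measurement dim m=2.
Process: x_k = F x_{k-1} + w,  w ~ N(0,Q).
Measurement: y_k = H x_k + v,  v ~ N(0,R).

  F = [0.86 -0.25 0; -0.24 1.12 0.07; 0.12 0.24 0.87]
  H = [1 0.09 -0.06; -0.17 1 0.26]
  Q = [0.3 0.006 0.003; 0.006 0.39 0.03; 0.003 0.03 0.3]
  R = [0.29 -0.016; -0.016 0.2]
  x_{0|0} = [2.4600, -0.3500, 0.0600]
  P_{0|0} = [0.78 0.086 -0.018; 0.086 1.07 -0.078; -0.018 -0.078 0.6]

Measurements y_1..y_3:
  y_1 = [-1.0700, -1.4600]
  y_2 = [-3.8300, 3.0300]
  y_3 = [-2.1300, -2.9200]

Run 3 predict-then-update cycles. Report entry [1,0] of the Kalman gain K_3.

K[1,0] = 0.0626

step 1: x^-=[2.2031, -0.9782, 0.2634]  P^-=[0.9068 -0.3663 0.0380; -0.3663 1.7222 0.2646; 0.0380 0.2646 0.7956]  S=[1.1402 -0.3877; -0.3877 2.2610]  K=[0.7301 -0.1006; 0.0844 0.8341; 0.0873 0.2206]  nu=[-3.1693, -0.1758]  x^+=[-0.0932, -1.3922, -0.0522]  P^+=[0.2191 -0.0139 0.0745; -0.0139 0.1955 -0.1245; 0.0745 -0.1245 0.6918]
step 2: x^-=[0.2679, -1.5406, -0.3907]  P^-=[0.4802 -0.1015 0.0942; -0.1015 0.6367 -0.0210; 0.0942 -0.0210 0.8008]  S=[0.7489 -0.1266; -0.1266 0.9200]  K=[0.6064 -0.0890; 0.0632 0.7136; 0.0928 0.1988]  nu=[-3.9827, 4.7177]  x^+=[-2.5674, 1.5742, 0.1779]  P^+=[0.1838 -0.0177 0.0826; -0.0177 0.1766 -0.1460; 0.0826 -0.1460 0.7627]
step 3: x^-=[-2.6015, 2.3917, 0.2245]  P^-=[0.4546 -0.0920 0.1018; -0.0920 0.6098 -0.0440; 0.1018 -0.0440 0.8454]  S=[0.7243 -0.1131; -0.1131 0.8795]  K=[0.5944 -0.0860; 0.0626 0.7062; 0.0951 0.1925]  nu=[0.2697, -5.8123]  x^+=[-1.9414, -1.6959, -0.8686]  P^+=[0.1807 -0.0187 0.0874; -0.0187 0.1784 -0.1589; 0.0874 -0.1589 0.8104]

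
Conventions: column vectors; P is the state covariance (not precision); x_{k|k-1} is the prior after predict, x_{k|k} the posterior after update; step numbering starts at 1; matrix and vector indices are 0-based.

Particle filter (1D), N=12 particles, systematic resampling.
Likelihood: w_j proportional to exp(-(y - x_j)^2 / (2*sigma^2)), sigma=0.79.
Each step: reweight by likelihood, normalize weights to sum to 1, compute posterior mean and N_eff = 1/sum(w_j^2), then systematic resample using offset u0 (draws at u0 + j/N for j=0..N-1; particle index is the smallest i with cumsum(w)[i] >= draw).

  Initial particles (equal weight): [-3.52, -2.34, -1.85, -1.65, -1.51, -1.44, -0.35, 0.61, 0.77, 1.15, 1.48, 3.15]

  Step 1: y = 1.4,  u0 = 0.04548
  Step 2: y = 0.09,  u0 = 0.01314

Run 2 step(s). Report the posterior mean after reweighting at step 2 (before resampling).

step 1: w=[0.0000, 0.0000, 0.0001, 0.0002, 0.0003, 0.0005, 0.0249, 0.1755, 0.2106, 0.2752, 0.2879, 0.0249]  mean=1.0799  Neff=4.2548  idx=[7, 7, 8, 8, 8, 9, 9, 9, 10, 10, 10, 10]
step 2: w=[0.1400, 0.1400, 0.1200, 0.1200, 0.1200, 0.0707, 0.0707, 0.0707, 0.0370, 0.0370, 0.0370, 0.0370]  mean=0.9108  Neff=9.7210  idx=[0, 0, 1, 1, 2, 3, 3, 4, 5, 6, 7, 10]

post_mean = 0.9108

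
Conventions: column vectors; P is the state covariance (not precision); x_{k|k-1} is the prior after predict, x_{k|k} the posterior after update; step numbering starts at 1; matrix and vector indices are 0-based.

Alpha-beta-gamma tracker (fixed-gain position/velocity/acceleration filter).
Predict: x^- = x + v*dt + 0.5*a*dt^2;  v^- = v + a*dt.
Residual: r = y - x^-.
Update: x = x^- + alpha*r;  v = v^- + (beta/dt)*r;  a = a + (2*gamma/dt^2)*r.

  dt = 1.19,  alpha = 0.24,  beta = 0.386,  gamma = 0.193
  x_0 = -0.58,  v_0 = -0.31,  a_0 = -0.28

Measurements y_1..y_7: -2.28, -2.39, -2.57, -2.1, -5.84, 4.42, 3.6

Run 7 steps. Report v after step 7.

step 1: x_pred=-1.1472  r=-1.1328  x^+=-1.4190  v^+=-1.0107  a^+=-0.5888
step 2: x_pred=-3.0386  r=0.6486  x^+=-2.8829  v^+=-1.5009  a^+=-0.4120
step 3: x_pred=-4.9608  r=2.3908  x^+=-4.3870  v^+=-1.2157  a^+=0.2397
step 4: x_pred=-5.6640  r=3.5640  x^+=-4.8086  v^+=0.2256  a^+=1.2111
step 5: x_pred=-3.6826  r=-2.1574  x^+=-4.2004  v^+=0.9670  a^+=0.6231
step 6: x_pred=-2.6084  r=7.0284  x^+=-0.9216  v^+=3.9883  a^+=2.5389
step 7: x_pred=5.6222  r=-2.0222  x^+=5.1369  v^+=6.3537  a^+=1.9877

v_post = 6.3537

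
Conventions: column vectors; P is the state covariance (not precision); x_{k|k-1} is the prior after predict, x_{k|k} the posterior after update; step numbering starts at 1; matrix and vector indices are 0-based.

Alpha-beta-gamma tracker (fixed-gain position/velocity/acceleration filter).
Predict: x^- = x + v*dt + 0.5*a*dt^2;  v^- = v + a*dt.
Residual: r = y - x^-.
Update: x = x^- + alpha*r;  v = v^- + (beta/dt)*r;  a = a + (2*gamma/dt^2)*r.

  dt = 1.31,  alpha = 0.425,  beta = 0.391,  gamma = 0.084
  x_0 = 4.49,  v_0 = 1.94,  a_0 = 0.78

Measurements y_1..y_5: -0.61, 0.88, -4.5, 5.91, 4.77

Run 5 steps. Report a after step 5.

a_post = 0.7902

step 1: x_pred=7.7007  r=-8.3107  x^+=4.1686  v^+=0.4813  a^+=-0.0336
step 2: x_pred=4.7703  r=-3.8903  x^+=3.1169  v^+=-0.7239  a^+=-0.4144
step 3: x_pred=1.8131  r=-6.3131  x^+=-0.8700  v^+=-3.1511  a^+=-1.0325
step 4: x_pred=-5.8838  r=11.7938  x^+=-0.8714  v^+=-0.9834  a^+=0.1221
step 5: x_pred=-2.0550  r=6.8250  x^+=0.8457  v^+=1.2136  a^+=0.7902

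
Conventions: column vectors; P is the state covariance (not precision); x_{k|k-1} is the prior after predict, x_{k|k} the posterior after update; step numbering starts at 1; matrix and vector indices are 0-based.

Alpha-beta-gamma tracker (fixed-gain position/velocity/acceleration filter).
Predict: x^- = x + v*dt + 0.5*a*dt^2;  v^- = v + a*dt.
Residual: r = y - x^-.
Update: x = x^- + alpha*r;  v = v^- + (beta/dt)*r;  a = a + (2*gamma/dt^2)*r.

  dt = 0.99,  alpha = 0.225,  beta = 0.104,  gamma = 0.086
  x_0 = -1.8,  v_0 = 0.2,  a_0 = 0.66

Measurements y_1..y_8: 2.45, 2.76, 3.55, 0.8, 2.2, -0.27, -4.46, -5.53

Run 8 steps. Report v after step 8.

v_post = -11.3901

step 1: x_pred=-1.2786  r=3.7286  x^+=-0.4396  v^+=1.2451  a^+=1.3143
step 2: x_pred=1.4371  r=1.3229  x^+=1.7347  v^+=2.6853  a^+=1.5465
step 3: x_pred=5.1510  r=-1.6010  x^+=4.7908  v^+=4.0481  a^+=1.2655
step 4: x_pred=9.4186  r=-8.6186  x^+=7.4794  v^+=4.3956  a^+=-0.2470
step 5: x_pred=11.7100  r=-9.5100  x^+=9.5702  v^+=3.1521  a^+=-1.9159
step 6: x_pred=11.7519  r=-12.0219  x^+=9.0470  v^+=-0.0076  a^+=-4.0256
step 7: x_pred=7.0667  r=-11.5267  x^+=4.4732  v^+=-5.2038  a^+=-6.0485
step 8: x_pred=-3.6427  r=-1.8873  x^+=-4.0673  v^+=-11.3901  a^+=-6.3797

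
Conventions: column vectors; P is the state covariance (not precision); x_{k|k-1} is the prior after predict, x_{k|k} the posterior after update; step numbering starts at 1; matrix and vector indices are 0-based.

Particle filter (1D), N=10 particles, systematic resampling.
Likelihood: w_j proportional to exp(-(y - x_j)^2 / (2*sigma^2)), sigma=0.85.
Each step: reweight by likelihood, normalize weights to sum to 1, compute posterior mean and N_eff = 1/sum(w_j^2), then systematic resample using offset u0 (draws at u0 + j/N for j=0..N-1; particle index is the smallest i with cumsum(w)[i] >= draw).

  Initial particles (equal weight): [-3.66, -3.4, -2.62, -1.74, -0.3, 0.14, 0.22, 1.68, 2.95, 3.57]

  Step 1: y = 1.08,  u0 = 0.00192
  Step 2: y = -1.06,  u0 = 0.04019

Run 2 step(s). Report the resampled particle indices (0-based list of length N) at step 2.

step 1: w=[0.0000, 0.0000, 0.0000, 0.0018, 0.1166, 0.2363, 0.2611, 0.3395, 0.0387, 0.0060]  mean=0.7583  Neff=3.9307  idx=[4, 4, 5, 5, 6, 6, 6, 7, 7, 7]
step 2: w=[0.2190, 0.2190, 0.1206, 0.1206, 0.1051, 0.1051, 0.1051, 0.0018, 0.0018, 0.0018]  mean=-0.0192  Neff=6.3218  idx=[0, 0, 1, 1, 2, 2, 3, 4, 5, 6]

resampled_idx = [0, 0, 1, 1, 2, 2, 3, 4, 5, 6]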